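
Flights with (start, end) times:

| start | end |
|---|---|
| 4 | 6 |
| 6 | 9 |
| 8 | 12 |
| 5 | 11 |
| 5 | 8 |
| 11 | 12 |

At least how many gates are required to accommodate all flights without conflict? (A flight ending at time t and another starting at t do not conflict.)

3

Count concurrent intervals with a sweep; the peak is the room count.
Events (time:±→running): 4:+→1 5:+→2 5:+→3 … peak 3.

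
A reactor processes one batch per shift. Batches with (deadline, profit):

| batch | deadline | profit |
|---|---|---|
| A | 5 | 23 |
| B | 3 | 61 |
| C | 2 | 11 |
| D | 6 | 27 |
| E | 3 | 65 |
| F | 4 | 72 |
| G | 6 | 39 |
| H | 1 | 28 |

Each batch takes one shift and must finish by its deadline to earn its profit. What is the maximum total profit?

By profit: F(d4,72), E(d3,65), B(d3,61), G(d6,39), H(d1,28), D(d6,27), A(d5,23), C(d2,11)
F→slot 4; E→slot 3; B→slot 2; G→slot 6; H→slot 1; D→slot 5; A skipped; C skipped.
Profit = 28 + 61 + 65 + 72 + 27 + 39 = 292

292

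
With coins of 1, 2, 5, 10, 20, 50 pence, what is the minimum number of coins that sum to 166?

166 = 3×50 + 1×10 + 1×5 + 1×1
Total coins = 3 + 1 + 1 + 1 = 6

6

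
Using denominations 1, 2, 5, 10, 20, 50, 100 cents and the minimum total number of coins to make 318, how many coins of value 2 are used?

1

318 = 3×100 + 1×10 + 1×5 + 1×2 + 1×1
Count of 2: 1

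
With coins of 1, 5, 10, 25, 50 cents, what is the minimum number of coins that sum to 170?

170 = 3×50 + 2×10
Total coins = 3 + 2 = 5

5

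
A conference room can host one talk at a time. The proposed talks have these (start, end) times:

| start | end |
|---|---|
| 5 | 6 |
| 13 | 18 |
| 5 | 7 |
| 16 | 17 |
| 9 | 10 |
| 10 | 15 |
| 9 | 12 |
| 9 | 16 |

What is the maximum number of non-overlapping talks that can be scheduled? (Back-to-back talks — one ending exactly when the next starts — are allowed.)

Sort by end time and greedily take each interval whose start is ≥ the last chosen end.
By end time: (5,6), (5,7), (9,10), (9,12), (10,15), (9,16), (16,17), (13,18).
Pick (5,6); next start ≥ 6 → (9,10); next start ≥ 10 → (10,15); next start ≥ 15 → (16,17).
Selected 4 talks.

4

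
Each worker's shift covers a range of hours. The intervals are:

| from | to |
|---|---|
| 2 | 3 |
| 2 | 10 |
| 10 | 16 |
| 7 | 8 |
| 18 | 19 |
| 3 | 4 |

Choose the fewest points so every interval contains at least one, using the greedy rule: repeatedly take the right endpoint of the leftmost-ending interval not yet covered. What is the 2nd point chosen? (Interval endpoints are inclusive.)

Sort by right endpoint; whenever an interval is uncovered, place a point at its right end.
By right end: [2,3]  [3,4]  [7,8]  [2,10]  [10,16]  [18,19]
[2,3] uncovered → point at 3; [7,8] uncovered → point at 8; [10,16] uncovered → point at 16; [18,19] uncovered → point at 19.
Points: 3, 8, 16, 19 (4 total).

8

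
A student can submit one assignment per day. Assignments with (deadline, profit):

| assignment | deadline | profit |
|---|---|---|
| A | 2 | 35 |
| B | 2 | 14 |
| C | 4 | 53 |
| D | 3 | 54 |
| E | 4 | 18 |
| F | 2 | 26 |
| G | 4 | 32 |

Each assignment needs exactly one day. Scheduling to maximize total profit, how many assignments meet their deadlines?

By profit: D(d3,54), C(d4,53), A(d2,35), G(d4,32), F(d2,26), E(d4,18), B(d2,14)
D→slot 3; C→slot 4; A→slot 2; G→slot 1; F skipped; E skipped; B skipped.
4 of 7 scheduled.

4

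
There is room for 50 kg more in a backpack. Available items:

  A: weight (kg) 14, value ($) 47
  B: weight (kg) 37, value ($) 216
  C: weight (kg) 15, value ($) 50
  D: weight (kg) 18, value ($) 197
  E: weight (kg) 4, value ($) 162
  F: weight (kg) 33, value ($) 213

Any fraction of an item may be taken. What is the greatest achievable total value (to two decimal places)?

Order: E (162/4=40.50) > D (197/18=10.94) > F (213/33=6.45) > B (216/37=5.84) > A (47/14=3.36) > C (50/15=3.33)
Fill: take E (4 @ 162) → take D (18 @ 197) → take 28/33 of F → 180.73; 50/50 used.
Total value = 539.73

539.73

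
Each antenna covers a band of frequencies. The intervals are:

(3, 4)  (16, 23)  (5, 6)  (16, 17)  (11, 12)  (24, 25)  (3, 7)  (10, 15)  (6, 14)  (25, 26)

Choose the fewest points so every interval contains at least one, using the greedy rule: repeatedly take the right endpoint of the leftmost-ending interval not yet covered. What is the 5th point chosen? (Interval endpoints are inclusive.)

By right end: [3,4]  [5,6]  [3,7]  [11,12]  [6,14]  [10,15]  [16,17]  [16,23]  [24,25]  [25,26]
[3,4] uncovered → point at 4; [5,6] uncovered → point at 6; [11,12] uncovered → point at 12; [16,17] uncovered → point at 17; [24,25] uncovered → point at 25.
Points: 4, 6, 12, 17, 25 (5 total).

25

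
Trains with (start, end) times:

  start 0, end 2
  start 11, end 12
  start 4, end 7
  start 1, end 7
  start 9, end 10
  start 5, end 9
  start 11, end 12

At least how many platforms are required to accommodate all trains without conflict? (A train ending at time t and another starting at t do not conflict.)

3

Events (time:±→running): 0:+→1 1:+→2 2:-→1 4:+→2 5:+→3 … peak 3.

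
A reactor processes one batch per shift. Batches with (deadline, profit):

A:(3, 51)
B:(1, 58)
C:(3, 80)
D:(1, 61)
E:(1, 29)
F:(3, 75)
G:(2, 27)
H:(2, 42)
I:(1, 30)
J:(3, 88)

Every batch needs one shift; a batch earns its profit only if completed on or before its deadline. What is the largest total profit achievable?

243

Sort by profit descending; place each in the latest free slot ≤ its deadline.
Profit order: J=88 C=80 F=75 D=61 B=58 A=51 H=42 I=30 E=29 G=27
Assign: J→slot 3, C→slot 2, F→slot 1, D skipped, B skipped, A skipped, H skipped, I skipped, E skipped, G skipped.
Slots: [1:F] [2:C] [3:J]
Profit = 75 + 80 + 88 = 243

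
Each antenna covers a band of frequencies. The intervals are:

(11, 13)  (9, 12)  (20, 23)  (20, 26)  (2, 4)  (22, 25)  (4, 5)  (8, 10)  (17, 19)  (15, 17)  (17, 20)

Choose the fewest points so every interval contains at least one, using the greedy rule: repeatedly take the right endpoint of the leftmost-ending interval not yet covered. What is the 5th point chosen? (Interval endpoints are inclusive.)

Sort by right endpoint; whenever an interval is uncovered, place a point at its right end.
By right end: [2,4]  [4,5]  [8,10]  [9,12]  [11,13]  [15,17]  [17,19]  [17,20]  [20,23]  [22,25]  [20,26]
[2,4] uncovered → point at 4; [8,10] uncovered → point at 10; [11,13] uncovered → point at 13; [15,17] uncovered → point at 17; [20,23] uncovered → point at 23.
Points: 4, 10, 13, 17, 23 (5 total).

23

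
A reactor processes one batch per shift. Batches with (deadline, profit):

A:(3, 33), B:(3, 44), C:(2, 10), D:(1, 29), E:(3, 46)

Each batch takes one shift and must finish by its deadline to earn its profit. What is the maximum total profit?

123

Sort by profit descending; place each in the latest free slot ≤ its deadline.
By profit: E(d3,46), B(d3,44), A(d3,33), D(d1,29), C(d2,10)
E→slot 3; B→slot 2; A→slot 1; D skipped; C skipped.
Profit = 33 + 44 + 46 = 123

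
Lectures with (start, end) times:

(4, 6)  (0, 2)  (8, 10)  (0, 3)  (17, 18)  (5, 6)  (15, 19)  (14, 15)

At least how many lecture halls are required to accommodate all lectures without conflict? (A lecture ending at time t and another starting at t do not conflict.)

Count concurrent intervals with a sweep; the peak is the room count.
Events (time:±→running): 0:+→1 0:+→2 … peak 2.

2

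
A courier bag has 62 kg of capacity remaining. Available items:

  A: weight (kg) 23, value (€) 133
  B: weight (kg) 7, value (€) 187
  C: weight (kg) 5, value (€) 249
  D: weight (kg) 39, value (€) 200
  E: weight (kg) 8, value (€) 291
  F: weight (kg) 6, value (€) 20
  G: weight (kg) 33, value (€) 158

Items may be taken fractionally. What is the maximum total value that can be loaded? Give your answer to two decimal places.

Ratios (sorted): C 49.80, E 36.38, B 26.71, A 5.78, D 5.13, G 4.79, F 3.33
take C (5 @ 249); take E (8 @ 291); take B (7 @ 187); take A (23 @ 133); take 19/39 of D → 97.44. Capacity used 62/62.
Total value = 957.44

957.44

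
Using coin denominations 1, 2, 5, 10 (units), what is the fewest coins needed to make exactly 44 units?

6

Use the largest denomination that fits, subtract, and repeat.
44 = 4×10 + 2×2
Total coins = 4 + 2 = 6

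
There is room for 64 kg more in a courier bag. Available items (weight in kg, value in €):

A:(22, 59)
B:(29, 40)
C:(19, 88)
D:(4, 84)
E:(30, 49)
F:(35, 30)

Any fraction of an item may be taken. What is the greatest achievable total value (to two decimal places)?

262.03

Ratios (sorted): D 21.00, C 4.63, A 2.68, E 1.63, B 1.38, F 0.86
take D (4 @ 84); take C (19 @ 88); take A (22 @ 59); take 19/30 of E → 31.03. Capacity used 64/64.
Total value = 262.03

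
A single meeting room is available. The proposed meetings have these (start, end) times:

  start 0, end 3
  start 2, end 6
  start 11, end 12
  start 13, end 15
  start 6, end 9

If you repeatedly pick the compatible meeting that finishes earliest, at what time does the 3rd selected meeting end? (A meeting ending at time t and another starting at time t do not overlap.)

12

By end time: (0,3), (2,6), (6,9), (11,12), (13,15).
Pick (0,3); next start ≥ 3 → (6,9); next start ≥ 9 → (11,12); next start ≥ 12 → (13,15).
Selected: (0,3) (6,9) (11,12) (13,15)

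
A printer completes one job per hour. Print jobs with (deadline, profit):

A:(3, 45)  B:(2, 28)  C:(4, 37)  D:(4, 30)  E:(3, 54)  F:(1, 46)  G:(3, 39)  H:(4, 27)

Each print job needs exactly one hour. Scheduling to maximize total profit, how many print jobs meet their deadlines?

Sort by profit descending; place each in the latest free slot ≤ its deadline.
By profit: E(d3,54), F(d1,46), A(d3,45), G(d3,39), C(d4,37), D(d4,30), B(d2,28), H(d4,27)
E→slot 3; F→slot 1; A→slot 2; G skipped; C→slot 4; D skipped; B skipped; H skipped.
4 of 8 scheduled.

4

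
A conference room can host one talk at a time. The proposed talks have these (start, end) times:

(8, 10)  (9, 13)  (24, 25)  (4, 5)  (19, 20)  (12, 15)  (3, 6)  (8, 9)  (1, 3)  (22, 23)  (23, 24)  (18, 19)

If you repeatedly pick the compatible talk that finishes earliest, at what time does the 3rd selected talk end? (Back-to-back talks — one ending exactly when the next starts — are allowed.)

Greedy by earliest finish: after sorting by end time, pick each interval compatible with the last pick.
Sorted by end: (1,3)  (4,5)  (3,6)  (8,9)  (8,10)  (9,13)  (12,15)  (18,19)  (19,20)  (22,23)  (23,24)  (24,25)
take (1,3); take (4,5); take (8,9); skip (8,10); take (9,13); take (18,19); take (19,20); take (22,23); take (23,24); take (24,25).
Selected: (1,3) (4,5) (8,9) (9,13) (18,19) (19,20) (22,23) (23,24) (24,25)

9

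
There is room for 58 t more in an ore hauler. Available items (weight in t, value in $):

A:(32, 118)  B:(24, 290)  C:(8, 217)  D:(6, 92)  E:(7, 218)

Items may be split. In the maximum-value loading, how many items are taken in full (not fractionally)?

Ratios (sorted): E 31.14, C 27.12, D 15.33, B 12.08, A 3.69
take E (7 @ 218); take C (8 @ 217); take D (6 @ 92); take B (24 @ 290); take 13/32 of A → 47.94. Capacity used 58/58.
4 item(s) taken whole; one partial (take 13/32 of A).

4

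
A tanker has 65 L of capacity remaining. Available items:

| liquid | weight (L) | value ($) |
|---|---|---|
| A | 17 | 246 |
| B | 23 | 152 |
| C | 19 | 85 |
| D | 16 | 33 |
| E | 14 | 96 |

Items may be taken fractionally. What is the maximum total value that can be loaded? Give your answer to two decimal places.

543.21

Greedy by value/weight ratio, highest first.
Ratios (sorted): A 14.47, E 6.86, B 6.61, C 4.47, D 2.06
take A (17 @ 246); take E (14 @ 96); take B (23 @ 152); take 11/19 of C → 49.21. Capacity used 65/65.
Total value = 543.21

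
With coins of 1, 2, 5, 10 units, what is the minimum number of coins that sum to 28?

Use the largest denomination that fits, subtract, and repeat.
28 − 2×10→8 − 1×5→3 − 1×2→1 − 1×1→0
Total coins = 2 + 1 + 1 + 1 = 5

5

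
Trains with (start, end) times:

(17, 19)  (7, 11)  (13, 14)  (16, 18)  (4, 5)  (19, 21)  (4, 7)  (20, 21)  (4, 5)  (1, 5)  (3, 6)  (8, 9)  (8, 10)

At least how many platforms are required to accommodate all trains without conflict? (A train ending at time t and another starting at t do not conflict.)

Count concurrent intervals with a sweep; the peak is the room count.
Events (time:±→running): 1:+→1 3:+→2 4:+→3 4:+→4 4:+→5 … peak 5.

5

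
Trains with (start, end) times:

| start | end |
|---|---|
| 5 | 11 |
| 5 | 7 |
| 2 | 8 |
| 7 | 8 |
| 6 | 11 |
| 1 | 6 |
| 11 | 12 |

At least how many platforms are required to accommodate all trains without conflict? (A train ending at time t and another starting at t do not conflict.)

4

The answer is the maximum number of intervals overlapping at any instant.
starts: [1, 2, 5, 5, 6, 7, 11]
ends:   [6, 7, 8, 8, 11, 11, 12]
s1→1 s2→2 s5→3 s5→4  — peak 4.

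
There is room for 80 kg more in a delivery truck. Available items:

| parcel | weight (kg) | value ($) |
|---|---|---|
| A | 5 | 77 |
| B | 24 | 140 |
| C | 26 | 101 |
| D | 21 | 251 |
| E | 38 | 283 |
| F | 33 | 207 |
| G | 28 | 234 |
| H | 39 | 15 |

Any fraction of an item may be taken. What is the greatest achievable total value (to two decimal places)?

Order: A (77/5=15.40) > D (251/21=11.95) > G (234/28=8.36) > E (283/38=7.45) > F (207/33=6.27) > B (140/24=5.83) > C (101/26=3.88) > H (15/39=0.38)
Fill: take A (5 @ 77) → take D (21 @ 251) → take G (28 @ 234) → take 26/38 of E → 193.63; 80/80 used.
Total value = 755.63

755.63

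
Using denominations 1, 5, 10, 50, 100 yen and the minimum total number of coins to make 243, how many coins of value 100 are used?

2

Greedy: take as many of the largest coin as possible, then repeat with the remainder.
243 = 2×100 + 4×10 + 3×1
Count of 100: 2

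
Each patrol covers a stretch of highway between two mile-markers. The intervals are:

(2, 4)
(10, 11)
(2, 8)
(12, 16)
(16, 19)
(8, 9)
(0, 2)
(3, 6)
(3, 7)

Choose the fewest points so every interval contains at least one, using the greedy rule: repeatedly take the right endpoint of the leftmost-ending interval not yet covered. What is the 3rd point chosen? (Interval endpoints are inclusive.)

9

Sorted: [0,2] [2,4] [3,6] [3,7] [2,8] [8,9] [10,11] [12,16] [16,19]
{[0,2],[2,4]} hit by 2; {[3,6],[3,7],[2,8]} hit by 6; {[8,9]} hit by 9; {[10,11]} hit by 11; {[12,16],[16,19]} hit by 16.
Points: 2, 6, 9, 11, 16 (5 total).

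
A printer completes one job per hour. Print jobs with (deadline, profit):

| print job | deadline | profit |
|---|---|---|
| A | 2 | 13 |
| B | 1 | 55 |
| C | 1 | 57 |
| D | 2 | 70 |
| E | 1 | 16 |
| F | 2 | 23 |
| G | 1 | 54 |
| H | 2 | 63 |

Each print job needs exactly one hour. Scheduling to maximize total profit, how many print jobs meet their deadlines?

2

Take jobs in profit order; each goes to the latest open slot no later than its deadline.
Profit order: D=70 H=63 C=57 B=55 G=54 F=23 E=16 A=13
Assign: D→slot 2, H→slot 1, C skipped, B skipped, G skipped, F skipped, E skipped, A skipped.
Slots: [1:H] [2:D]
2 of 8 scheduled.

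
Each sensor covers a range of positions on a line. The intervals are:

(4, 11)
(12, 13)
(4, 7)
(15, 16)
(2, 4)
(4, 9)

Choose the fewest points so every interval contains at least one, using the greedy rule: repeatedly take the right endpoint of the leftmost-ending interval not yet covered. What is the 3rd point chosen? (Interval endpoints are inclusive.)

By right end: [2,4]  [4,7]  [4,9]  [4,11]  [12,13]  [15,16]
[2,4] uncovered → point at 4; [12,13] uncovered → point at 13; [15,16] uncovered → point at 16.
Points: 4, 13, 16 (3 total).

16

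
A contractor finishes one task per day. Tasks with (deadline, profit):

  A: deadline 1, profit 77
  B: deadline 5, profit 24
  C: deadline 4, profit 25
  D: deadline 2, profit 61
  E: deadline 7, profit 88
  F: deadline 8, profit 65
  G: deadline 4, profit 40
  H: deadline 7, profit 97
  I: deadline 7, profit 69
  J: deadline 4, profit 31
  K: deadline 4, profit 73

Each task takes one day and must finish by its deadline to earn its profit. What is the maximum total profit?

By profit: H(d7,97), E(d7,88), A(d1,77), K(d4,73), I(d7,69), F(d8,65), D(d2,61), G(d4,40), J(d4,31), C(d4,25), B(d5,24)
H→slot 7; E→slot 6; A→slot 1; K→slot 4; I→slot 5; F→slot 8; D→slot 2; G→slot 3; J skipped; C skipped; B skipped.
Profit = 77 + 61 + 40 + 73 + 69 + 88 + 97 + 65 = 570

570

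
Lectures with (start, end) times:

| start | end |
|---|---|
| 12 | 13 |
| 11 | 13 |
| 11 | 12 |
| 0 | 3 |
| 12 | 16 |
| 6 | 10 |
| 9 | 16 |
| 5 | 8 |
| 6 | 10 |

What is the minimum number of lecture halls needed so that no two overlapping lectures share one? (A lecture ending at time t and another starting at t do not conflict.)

4

The answer is the maximum number of intervals overlapping at any instant.
Events (time:±→running): 0:+→1 3:-→0 5:+→1 6:+→2 6:+→3 8:-→2 9:+→3 10:-→2 10:-→1 11:+→2 11:+→3 12:-→2 12:+→3 12:+→4 … peak 4.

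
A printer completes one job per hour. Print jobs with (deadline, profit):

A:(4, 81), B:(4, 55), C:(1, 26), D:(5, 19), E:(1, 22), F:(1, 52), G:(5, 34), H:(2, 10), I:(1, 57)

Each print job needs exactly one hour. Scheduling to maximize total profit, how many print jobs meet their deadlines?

By profit: A(d4,81), I(d1,57), B(d4,55), F(d1,52), G(d5,34), C(d1,26), E(d1,22), D(d5,19), H(d2,10)
A→slot 4; I→slot 1; B→slot 3; F skipped; G→slot 5; C skipped; E skipped; D→slot 2; H skipped.
5 of 9 scheduled.

5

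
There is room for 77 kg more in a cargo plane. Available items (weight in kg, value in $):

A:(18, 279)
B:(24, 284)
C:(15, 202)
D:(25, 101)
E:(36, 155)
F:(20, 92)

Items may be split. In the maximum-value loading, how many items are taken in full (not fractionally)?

4

Order: A (279/18=15.50) > C (202/15=13.47) > B (284/24=11.83) > F (92/20=4.60) > E (155/36=4.31) > D (101/25=4.04)
Fill: take A (18 @ 279) → take C (15 @ 202) → take B (24 @ 284) → take F (20 @ 92); 77/77 used.
4 item(s) taken whole.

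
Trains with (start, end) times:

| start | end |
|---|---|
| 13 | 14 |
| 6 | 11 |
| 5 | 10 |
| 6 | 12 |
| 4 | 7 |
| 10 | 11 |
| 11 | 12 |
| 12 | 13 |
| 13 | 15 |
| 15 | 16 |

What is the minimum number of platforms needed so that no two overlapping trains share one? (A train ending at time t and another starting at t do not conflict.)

The answer is the maximum number of intervals overlapping at any instant.
starts: [4, 5, 6, 6, 10, 11, 12, 13, 13, 15]
ends:   [7, 10, 11, 11, 12, 12, 13, 14, 15, 16]
s4→1 s5→2 s6→3 s6→4  — peak 4.

4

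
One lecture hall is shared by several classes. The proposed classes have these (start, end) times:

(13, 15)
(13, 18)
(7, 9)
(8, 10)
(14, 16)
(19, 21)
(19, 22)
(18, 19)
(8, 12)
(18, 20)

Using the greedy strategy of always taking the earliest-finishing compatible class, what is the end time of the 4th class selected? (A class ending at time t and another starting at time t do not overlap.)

By end time: (7,9), (8,10), (8,12), (13,15), (14,16), (13,18), (18,19), (18,20), (19,21), (19,22).
Pick (7,9); next start ≥ 9 → (13,15); next start ≥ 15 → (18,19); next start ≥ 19 → (19,21).
Selected: (7,9) (13,15) (18,19) (19,21)

21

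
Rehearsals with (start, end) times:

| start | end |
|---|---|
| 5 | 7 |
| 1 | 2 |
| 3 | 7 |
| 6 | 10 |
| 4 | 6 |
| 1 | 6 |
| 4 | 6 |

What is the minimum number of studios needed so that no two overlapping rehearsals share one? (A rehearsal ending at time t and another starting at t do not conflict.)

Count concurrent intervals with a sweep; the peak is the room count.
Events (time:±→running): 1:+→1 1:+→2 2:-→1 3:+→2 4:+→3 4:+→4 5:+→5 … peak 5.

5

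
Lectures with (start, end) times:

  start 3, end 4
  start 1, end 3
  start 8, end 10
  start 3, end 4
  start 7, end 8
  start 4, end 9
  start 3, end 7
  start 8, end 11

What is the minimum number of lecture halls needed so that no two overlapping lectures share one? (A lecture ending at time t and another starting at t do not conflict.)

3

starts: [1, 3, 3, 3, 4, 7, 8, 8]
ends:   [3, 4, 4, 7, 8, 9, 10, 11]
s1→1 e3→0 s3→1 s3→2 s3→3  — peak 3.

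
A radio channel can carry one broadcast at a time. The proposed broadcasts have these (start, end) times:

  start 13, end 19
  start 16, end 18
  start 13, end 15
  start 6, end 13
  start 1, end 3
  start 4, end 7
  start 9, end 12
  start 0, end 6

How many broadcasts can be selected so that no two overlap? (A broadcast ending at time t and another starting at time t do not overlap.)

5

Sorted by end: (1,3)  (0,6)  (4,7)  (9,12)  (6,13)  (13,15)  (16,18)  (13,19)
take (1,3); take (4,7); take (9,12); take (13,15); take (16,18); skip (13,19).
Selected 5 broadcasts.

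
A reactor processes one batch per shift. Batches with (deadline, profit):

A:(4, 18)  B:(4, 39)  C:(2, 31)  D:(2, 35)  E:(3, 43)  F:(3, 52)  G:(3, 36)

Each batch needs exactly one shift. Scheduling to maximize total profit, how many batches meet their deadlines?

4

Sort by profit descending; place each in the latest free slot ≤ its deadline.
By profit: F(d3,52), E(d3,43), B(d4,39), G(d3,36), D(d2,35), C(d2,31), A(d4,18)
F→slot 3; E→slot 2; B→slot 4; G→slot 1; D skipped; C skipped; A skipped.
4 of 7 scheduled.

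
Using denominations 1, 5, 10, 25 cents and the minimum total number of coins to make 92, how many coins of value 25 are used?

Greedy: take as many of the largest coin as possible, then repeat with the remainder.
92 − 3×25→17 − 1×10→7 − 1×5→2 − 2×1→0
Count of 25: 3

3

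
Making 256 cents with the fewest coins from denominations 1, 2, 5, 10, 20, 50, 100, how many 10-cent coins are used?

256 − 2×100→56 − 1×50→6 − 1×5→1 − 1×1→0
Count of 10: 0

0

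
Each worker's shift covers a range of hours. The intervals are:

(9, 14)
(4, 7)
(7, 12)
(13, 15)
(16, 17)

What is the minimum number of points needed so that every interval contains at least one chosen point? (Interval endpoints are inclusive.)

Sorted: [4,7] [7,12] [9,14] [13,15] [16,17]
{[4,7],[7,12]} hit by 7; {[9,14],[13,15]} hit by 14; {[16,17]} hit by 17.
Points: 7, 14, 17 (3 total).

3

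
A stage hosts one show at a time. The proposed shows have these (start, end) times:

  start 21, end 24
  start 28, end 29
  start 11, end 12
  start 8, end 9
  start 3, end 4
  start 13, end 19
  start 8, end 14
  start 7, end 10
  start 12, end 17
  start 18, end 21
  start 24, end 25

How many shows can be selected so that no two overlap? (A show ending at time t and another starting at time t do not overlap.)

Sort by end time and greedily take each interval whose start is ≥ the last chosen end.
Sorted by end: (3,4)  (8,9)  (7,10)  (11,12)  (8,14)  (12,17)  (13,19)  (18,21)  (21,24)  (24,25)  (28,29)
take (3,4); take (8,9); skip (7,10); take (11,12); take (12,17); skip (13,19); take (18,21); take (21,24); take (24,25); take (28,29).
Selected 8 shows.

8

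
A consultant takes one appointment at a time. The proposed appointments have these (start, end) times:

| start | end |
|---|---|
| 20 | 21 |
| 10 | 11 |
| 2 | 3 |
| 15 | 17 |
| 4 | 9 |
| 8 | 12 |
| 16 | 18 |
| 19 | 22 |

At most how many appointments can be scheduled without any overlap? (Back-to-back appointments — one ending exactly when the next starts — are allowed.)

Greedy by earliest finish: after sorting by end time, pick each interval compatible with the last pick.
By end time: (2,3), (4,9), (10,11), (8,12), (15,17), (16,18), (20,21), (19,22).
Pick (2,3); next start ≥ 3 → (4,9); next start ≥ 9 → (10,11); next start ≥ 11 → (15,17); next start ≥ 17 → (20,21).
Selected 5 appointments.

5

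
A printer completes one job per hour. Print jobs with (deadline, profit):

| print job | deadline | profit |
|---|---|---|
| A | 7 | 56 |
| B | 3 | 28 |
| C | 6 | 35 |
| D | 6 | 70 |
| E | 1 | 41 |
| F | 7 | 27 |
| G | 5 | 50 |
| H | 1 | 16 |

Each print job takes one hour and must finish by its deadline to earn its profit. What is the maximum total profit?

Take jobs in profit order; each goes to the latest open slot no later than its deadline.
Profit order: D=70 A=56 G=50 E=41 C=35 B=28 F=27 H=16
Assign: D→slot 6, A→slot 7, G→slot 5, E→slot 1, C→slot 4, B→slot 3, F→slot 2, H skipped.
Slots: [1:E] [2:F] [3:B] [4:C] [5:G] [6:D] [7:A]
Profit = 41 + 27 + 28 + 35 + 50 + 70 + 56 = 307

307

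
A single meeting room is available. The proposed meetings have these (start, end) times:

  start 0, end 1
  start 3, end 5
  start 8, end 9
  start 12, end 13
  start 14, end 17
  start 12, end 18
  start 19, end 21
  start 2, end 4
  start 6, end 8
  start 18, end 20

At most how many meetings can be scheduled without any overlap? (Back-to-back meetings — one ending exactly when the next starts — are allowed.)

7

Greedy by earliest finish: after sorting by end time, pick each interval compatible with the last pick.
Sorted by end: (0,1)  (2,4)  (3,5)  (6,8)  (8,9)  (12,13)  (14,17)  (12,18)  (18,20)  (19,21)
take (0,1); take (2,4); take (6,8); take (8,9); take (12,13); take (14,17); skip (12,18); take (18,20).
Selected 7 meetings.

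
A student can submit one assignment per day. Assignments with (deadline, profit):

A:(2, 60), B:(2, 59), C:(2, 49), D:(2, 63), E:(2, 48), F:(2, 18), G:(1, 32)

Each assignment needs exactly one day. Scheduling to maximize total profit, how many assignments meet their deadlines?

2

Take jobs in profit order; each goes to the latest open slot no later than its deadline.
By profit: D(d2,63), A(d2,60), B(d2,59), C(d2,49), E(d2,48), G(d1,32), F(d2,18)
D→slot 2; A→slot 1; B skipped; C skipped; E skipped; G skipped; F skipped.
2 of 7 scheduled.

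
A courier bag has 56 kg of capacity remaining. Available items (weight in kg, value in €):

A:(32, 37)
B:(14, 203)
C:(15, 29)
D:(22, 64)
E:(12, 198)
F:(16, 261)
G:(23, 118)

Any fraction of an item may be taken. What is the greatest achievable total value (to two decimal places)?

Ratios (sorted): E 16.50, F 16.31, B 14.50, G 5.13, D 2.91, C 1.93, A 1.16
take E (12 @ 198); take F (16 @ 261); take B (14 @ 203); take 14/23 of G → 71.83. Capacity used 56/56.
Total value = 733.83

733.83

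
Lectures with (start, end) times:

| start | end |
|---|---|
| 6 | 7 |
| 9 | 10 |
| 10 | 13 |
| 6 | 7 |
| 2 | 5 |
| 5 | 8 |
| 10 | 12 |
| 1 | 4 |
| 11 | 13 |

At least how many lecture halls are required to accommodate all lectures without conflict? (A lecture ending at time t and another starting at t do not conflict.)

The answer is the maximum number of intervals overlapping at any instant.
Events (time:±→running): 1:+→1 2:+→2 4:-→1 5:-→0 5:+→1 6:+→2 6:+→3 … peak 3.

3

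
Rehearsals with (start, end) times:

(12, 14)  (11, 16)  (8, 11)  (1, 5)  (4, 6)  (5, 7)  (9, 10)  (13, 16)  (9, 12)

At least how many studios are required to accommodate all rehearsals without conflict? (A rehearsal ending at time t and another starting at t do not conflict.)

The answer is the maximum number of intervals overlapping at any instant.
Events (time:±→running): 1:+→1 4:+→2 5:-→1 5:+→2 6:-→1 7:-→0 8:+→1 9:+→2 9:+→3 … peak 3.

3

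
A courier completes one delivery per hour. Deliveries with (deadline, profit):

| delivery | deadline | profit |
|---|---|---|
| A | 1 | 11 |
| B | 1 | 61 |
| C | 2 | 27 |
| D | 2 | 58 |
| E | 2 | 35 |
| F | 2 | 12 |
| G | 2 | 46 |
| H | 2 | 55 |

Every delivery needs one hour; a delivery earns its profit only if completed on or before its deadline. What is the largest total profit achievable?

119

Profit order: B=61 D=58 H=55 G=46 E=35 C=27 F=12 A=11
Assign: B→slot 1, D→slot 2, H skipped, G skipped, E skipped, C skipped, F skipped, A skipped.
Slots: [1:B] [2:D]
Profit = 61 + 58 = 119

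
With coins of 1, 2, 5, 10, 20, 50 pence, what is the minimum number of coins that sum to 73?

4

73 − 1×50→23 − 1×20→3 − 1×2→1 − 1×1→0
Total coins = 1 + 1 + 1 + 1 = 4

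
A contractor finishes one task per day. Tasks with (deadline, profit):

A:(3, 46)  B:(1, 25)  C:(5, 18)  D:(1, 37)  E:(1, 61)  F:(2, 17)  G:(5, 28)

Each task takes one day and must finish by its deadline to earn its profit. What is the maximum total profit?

Profit order: E=61 A=46 D=37 G=28 B=25 C=18 F=17
Assign: E→slot 1, A→slot 3, D skipped, G→slot 5, B skipped, C→slot 4, F→slot 2.
Slots: [1:E] [2:F] [3:A] [4:C] [5:G]
Profit = 61 + 17 + 46 + 18 + 28 = 170

170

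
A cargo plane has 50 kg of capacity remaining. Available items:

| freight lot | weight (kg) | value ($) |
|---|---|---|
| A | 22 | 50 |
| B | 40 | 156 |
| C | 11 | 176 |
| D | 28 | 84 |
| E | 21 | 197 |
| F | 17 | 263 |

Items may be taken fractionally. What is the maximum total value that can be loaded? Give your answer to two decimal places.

Greedy by value/weight ratio, highest first.
Order: C (176/11=16.00) > F (263/17=15.47) > E (197/21=9.38) > B (156/40=3.90) > D (84/28=3.00) > A (50/22=2.27)
Fill: take C (11 @ 176) → take F (17 @ 263) → take E (21 @ 197) → take 1/40 of B → 3.90; 50/50 used.
Total value = 639.90

639.90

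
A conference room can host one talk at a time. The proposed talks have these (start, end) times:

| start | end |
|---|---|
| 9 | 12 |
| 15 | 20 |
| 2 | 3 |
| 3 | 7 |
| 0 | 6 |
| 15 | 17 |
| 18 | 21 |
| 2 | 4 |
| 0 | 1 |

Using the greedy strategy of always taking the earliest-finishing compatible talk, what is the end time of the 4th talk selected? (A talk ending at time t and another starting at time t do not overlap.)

Sort by end time and greedily take each interval whose start is ≥ the last chosen end.
By end time: (0,1), (2,3), (2,4), (0,6), (3,7), (9,12), (15,17), (15,20), (18,21).
Pick (0,1); next start ≥ 1 → (2,3); next start ≥ 3 → (3,7); next start ≥ 7 → (9,12); next start ≥ 12 → (15,17); next start ≥ 17 → (18,21).
Selected: (0,1) (2,3) (3,7) (9,12) (15,17) (18,21)

12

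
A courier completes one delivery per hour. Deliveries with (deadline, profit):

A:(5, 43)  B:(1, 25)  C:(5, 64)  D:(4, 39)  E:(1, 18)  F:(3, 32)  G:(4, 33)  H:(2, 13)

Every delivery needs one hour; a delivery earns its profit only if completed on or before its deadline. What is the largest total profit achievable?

Sort by profit descending; place each in the latest free slot ≤ its deadline.
Profit order: C=64 A=43 D=39 G=33 F=32 B=25 E=18 H=13
Assign: C→slot 5, A→slot 4, D→slot 3, G→slot 2, F→slot 1, B skipped, E skipped, H skipped.
Slots: [1:F] [2:G] [3:D] [4:A] [5:C]
Profit = 32 + 33 + 39 + 43 + 64 = 211

211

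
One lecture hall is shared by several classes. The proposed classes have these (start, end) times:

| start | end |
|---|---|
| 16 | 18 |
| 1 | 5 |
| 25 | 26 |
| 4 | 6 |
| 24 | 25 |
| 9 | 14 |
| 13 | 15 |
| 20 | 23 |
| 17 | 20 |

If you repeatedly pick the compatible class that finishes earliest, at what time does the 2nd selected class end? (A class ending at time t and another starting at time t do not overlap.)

Order by finish time; keep every interval that doesn't clash with the previous kept one.
Sorted by end: (1,5)  (4,6)  (9,14)  (13,15)  (16,18)  (17,20)  (20,23)  (24,25)  (25,26)
take (1,5); take (9,14); take (16,18); skip (17,20); take (20,23); take (24,25); take (25,26).
Selected: (1,5) (9,14) (16,18) (20,23) (24,25) (25,26)

14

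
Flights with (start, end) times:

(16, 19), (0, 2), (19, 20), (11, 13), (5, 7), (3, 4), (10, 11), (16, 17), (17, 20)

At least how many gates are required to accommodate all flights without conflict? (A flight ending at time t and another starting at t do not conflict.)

Count concurrent intervals with a sweep; the peak is the room count.
Events (time:±→running): 0:+→1 2:-→0 3:+→1 4:-→0 5:+→1 7:-→0 10:+→1 11:-→0 11:+→1 13:-→0 16:+→1 16:+→2 … peak 2.

2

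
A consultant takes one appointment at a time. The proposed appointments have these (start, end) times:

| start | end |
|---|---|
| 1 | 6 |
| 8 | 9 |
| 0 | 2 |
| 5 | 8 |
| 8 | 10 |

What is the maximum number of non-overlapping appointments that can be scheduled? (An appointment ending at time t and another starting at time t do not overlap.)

3

Order by finish time; keep every interval that doesn't clash with the previous kept one.
Sorted by end: (0,2)  (1,6)  (5,8)  (8,9)  (8,10)
take (0,2); take (5,8); take (8,9).
Selected 3 appointments.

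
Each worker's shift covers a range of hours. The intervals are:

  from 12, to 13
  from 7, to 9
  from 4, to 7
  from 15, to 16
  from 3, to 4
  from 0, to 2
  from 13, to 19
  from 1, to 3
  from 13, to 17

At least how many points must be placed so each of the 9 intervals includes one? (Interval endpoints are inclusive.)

Process intervals by earliest right end; each time one isn't hit yet, stab at its right endpoint.
By right end: [0,2]  [1,3]  [3,4]  [4,7]  [7,9]  [12,13]  [15,16]  [13,17]  [13,19]
[0,2] uncovered → point at 2; [3,4] uncovered → point at 4; [7,9] uncovered → point at 9; [12,13] uncovered → point at 13; [15,16] uncovered → point at 16.
Points: 2, 4, 9, 13, 16 (5 total).

5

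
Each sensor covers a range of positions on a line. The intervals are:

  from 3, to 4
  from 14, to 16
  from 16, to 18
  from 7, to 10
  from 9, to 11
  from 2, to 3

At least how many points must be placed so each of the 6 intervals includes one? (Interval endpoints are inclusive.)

3

By right end: [2,3]  [3,4]  [7,10]  [9,11]  [14,16]  [16,18]
[2,3] uncovered → point at 3; [7,10] uncovered → point at 10; [14,16] uncovered → point at 16.
Points: 3, 10, 16 (3 total).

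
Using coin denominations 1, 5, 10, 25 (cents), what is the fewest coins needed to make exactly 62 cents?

5

62 = 2×25 + 1×10 + 2×1
Total coins = 2 + 1 + 2 = 5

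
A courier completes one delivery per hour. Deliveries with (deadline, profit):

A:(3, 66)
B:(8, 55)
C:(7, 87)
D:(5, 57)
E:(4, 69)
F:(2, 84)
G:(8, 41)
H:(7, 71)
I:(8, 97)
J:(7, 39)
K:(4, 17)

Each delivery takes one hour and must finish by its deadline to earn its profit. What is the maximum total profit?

586

Sort by profit descending; place each in the latest free slot ≤ its deadline.
Profit order: I=97 C=87 F=84 H=71 E=69 A=66 D=57 B=55 G=41 J=39 K=17
Assign: I→slot 8, C→slot 7, F→slot 2, H→slot 6, E→slot 4, A→slot 3, D→slot 5, B→slot 1, G skipped, J skipped, K skipped.
Slots: [1:B] [2:F] [3:A] [4:E] [5:D] [6:H] [7:C] [8:I]
Profit = 55 + 84 + 66 + 69 + 57 + 71 + 87 + 97 = 586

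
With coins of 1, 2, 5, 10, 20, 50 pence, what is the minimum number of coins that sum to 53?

3

53 = 1×50 + 1×2 + 1×1
Total coins = 1 + 1 + 1 = 3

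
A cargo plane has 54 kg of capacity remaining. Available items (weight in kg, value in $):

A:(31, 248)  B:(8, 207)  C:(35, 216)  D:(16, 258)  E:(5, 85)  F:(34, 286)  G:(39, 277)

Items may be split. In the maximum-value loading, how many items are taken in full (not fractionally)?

Order: B (207/8=25.88) > E (85/5=17.00) > D (258/16=16.12) > F (286/34=8.41) > A (248/31=8.00) > G (277/39=7.10) > C (216/35=6.17)
Fill: take B (8 @ 207) → take E (5 @ 85) → take D (16 @ 258) → take 25/34 of F → 210.29; 54/54 used.
3 item(s) taken whole; one partial (take 25/34 of F).

3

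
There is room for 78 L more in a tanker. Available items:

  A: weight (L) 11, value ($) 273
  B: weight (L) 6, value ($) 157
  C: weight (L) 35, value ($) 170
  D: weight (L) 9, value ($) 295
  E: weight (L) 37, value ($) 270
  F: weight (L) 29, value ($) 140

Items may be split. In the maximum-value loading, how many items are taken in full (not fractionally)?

4

Greedy by value/weight ratio, highest first.
Ratios (sorted): D 32.78, B 26.17, A 24.82, E 7.30, C 4.86, F 4.83
take D (9 @ 295); take B (6 @ 157); take A (11 @ 273); take E (37 @ 270); take 15/35 of C → 72.86. Capacity used 78/78.
4 item(s) taken whole; one partial (take 15/35 of C).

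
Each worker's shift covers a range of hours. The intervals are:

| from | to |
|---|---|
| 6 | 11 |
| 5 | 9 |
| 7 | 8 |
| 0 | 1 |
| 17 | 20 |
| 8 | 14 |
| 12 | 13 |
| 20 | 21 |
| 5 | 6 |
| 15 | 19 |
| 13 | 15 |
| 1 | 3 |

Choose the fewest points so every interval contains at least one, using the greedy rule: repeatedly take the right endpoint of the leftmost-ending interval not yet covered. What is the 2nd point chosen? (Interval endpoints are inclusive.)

6

Sort by right endpoint; whenever an interval is uncovered, place a point at its right end.
By right end: [0,1]  [1,3]  [5,6]  [7,8]  [5,9]  [6,11]  [12,13]  [8,14]  [13,15]  [15,19]  [17,20]  [20,21]
[0,1] uncovered → point at 1; [5,6] uncovered → point at 6; [7,8] uncovered → point at 8; [12,13] uncovered → point at 13; [15,19] uncovered → point at 19; [20,21] uncovered → point at 21.
Points: 1, 6, 8, 13, 19, 21 (6 total).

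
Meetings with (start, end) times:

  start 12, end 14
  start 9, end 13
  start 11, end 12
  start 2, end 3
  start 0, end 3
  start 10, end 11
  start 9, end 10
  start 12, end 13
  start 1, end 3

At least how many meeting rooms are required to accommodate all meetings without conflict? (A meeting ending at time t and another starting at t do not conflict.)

3

Events (time:±→running): 0:+→1 1:+→2 2:+→3 … peak 3.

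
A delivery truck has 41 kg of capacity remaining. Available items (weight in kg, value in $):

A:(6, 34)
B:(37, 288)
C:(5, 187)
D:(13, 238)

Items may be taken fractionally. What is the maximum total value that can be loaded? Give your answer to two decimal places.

604.03

Ratios (sorted): C 37.40, D 18.31, B 7.78, A 5.67
take C (5 @ 187); take D (13 @ 238); take 23/37 of B → 179.03. Capacity used 41/41.
Total value = 604.03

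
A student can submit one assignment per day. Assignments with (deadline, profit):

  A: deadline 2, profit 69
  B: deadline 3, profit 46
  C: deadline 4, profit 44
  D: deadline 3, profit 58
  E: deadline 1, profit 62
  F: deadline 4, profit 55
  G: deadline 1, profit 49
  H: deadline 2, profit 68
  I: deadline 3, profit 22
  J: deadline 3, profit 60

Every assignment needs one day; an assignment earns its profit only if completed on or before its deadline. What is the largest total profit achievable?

Take jobs in profit order; each goes to the latest open slot no later than its deadline.
Profit order: A=69 H=68 E=62 J=60 D=58 F=55 G=49 B=46 C=44 I=22
Assign: A→slot 2, H→slot 1, E skipped, J→slot 3, D skipped, F→slot 4, G skipped, B skipped, C skipped, I skipped.
Slots: [1:H] [2:A] [3:J] [4:F]
Profit = 68 + 69 + 60 + 55 = 252

252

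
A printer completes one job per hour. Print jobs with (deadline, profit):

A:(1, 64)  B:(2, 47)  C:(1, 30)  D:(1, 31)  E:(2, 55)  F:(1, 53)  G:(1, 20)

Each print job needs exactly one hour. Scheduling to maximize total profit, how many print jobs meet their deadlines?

2

Sort by profit descending; place each in the latest free slot ≤ its deadline.
By profit: A(d1,64), E(d2,55), F(d1,53), B(d2,47), D(d1,31), C(d1,30), G(d1,20)
A→slot 1; E→slot 2; F skipped; B skipped; D skipped; C skipped; G skipped.
2 of 7 scheduled.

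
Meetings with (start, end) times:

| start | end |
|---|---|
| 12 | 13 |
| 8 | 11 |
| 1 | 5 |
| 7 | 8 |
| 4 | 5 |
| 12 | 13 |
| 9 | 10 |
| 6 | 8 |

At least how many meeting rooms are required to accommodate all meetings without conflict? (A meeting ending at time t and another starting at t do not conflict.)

2

Count concurrent intervals with a sweep; the peak is the room count.
Events (time:±→running): 1:+→1 4:+→2 … peak 2.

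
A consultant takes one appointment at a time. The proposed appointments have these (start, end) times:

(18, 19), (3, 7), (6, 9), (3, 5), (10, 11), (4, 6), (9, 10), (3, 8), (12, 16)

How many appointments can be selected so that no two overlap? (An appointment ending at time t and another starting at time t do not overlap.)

Order by finish time; keep every interval that doesn't clash with the previous kept one.
Sorted by end: (3,5)  (4,6)  (3,7)  (3,8)  (6,9)  (9,10)  (10,11)  (12,16)  (18,19)
take (3,5); skip (3,8); take (6,9); take (9,10); take (10,11); take (12,16); take (18,19).
Selected 6 appointments.

6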